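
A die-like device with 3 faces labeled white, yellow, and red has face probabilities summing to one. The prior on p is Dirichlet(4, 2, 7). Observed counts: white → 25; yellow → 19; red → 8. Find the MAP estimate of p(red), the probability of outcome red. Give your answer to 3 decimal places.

The posterior is Dirichlet(αᵢ + nᵢ) = Dirichlet(29, 21, 15).
For a Dirichlet(a₁,…,a_K) with all aᵢ > 1, the mode has j-th component (aⱼ − 1)/(Σaᵢ − K).
Here Σaᵢ = 65 and K = 3, so p(red) = (15 − 1)/(65 − 3) = 14/62 ≈ 0.226.

MAP estimate of p(red) = 0.226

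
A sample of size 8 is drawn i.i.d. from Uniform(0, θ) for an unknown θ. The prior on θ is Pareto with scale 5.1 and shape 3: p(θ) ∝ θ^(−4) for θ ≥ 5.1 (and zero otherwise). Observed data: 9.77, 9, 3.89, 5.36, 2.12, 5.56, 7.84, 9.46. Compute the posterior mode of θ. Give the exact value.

θ̂_MAP = 9.77

The Uniform(0, θ) likelihood is θ^(−n) for θ ≥ max(xᵢ), zero otherwise. Here max(xᵢ) = 9.77.
Posterior ∝ θ^(−4) · θ^(−8) = θ^(−12) on θ ≥ max(5.1, 9.77) = 9.77.
This density is strictly decreasing in θ, so the posterior mode lies at the lower boundary of the support.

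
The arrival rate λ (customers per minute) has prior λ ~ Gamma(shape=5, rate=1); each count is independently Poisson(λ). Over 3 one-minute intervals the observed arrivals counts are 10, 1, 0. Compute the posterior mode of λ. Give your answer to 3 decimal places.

Σxᵢ = 10+1+0 = 11, with n = 3.
Posterior ∝ λ^4e^(−1λ) · λ^11e^(−3λ) = λ^15e^(−4λ), i.e. Gamma(shape=16, rate=4).
The mode of a Gamma(a, b) with a ≥ 1 (shape–rate) is (a−1)/b = 15/4 ≈ 3.750.

λ̂_MAP = 3.750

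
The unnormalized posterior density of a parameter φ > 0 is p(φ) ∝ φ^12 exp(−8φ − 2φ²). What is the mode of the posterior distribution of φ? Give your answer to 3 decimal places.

ℓ'(φ) = 12/φ − 8 − 4φ. Setting this to zero and multiplying by φ: 4φ² + 8φ − 12 = 0.
φ = (−8 + √(8² + 4·4·12)) / (2·4) = (−8 + √256) / 8 = (−8 + 16)/8 = 1.
ℓ''(φ) = −12/φ² − 4 < 0, confirming a maximum.

φ̂_MAP = 1.000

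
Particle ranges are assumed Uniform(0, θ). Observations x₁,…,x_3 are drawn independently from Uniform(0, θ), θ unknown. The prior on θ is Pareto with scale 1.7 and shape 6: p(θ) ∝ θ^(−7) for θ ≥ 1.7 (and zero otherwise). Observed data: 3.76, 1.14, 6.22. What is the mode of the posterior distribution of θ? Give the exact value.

The Uniform(0, θ) likelihood is θ^(−n) for θ ≥ max(xᵢ), zero otherwise. Here max(xᵢ) = 6.22.
Posterior ∝ θ^(−7) · θ^(−3) = θ^(−10) on θ ≥ max(1.7, 6.22) = 6.22.
This density is strictly decreasing in θ, so the posterior mode lies at the lower boundary of the support.

θ̂_MAP = 6.22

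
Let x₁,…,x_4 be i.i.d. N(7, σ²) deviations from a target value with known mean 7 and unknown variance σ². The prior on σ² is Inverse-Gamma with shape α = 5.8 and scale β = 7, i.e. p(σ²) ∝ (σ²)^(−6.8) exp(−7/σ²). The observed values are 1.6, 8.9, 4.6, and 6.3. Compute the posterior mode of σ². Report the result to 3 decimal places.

σ̂²_MAP = 3.013

Sum of squared deviations about the known mean: SS = (1.6−7)² + (8.9−7)² + (4.6−7)² + (6.3−7)² = 39.02.
The Normal likelihood contributes (σ²)^(−n/2) exp(−SS/(2σ²)), so the posterior is Inverse-Gamma(α + n/2, β + SS/2) = Inverse-Gamma(7.8, 26.51).
The mode of Inverse-Gamma(a, b) is b/(a+1) = 26.51/8.8 ≈ 3.013.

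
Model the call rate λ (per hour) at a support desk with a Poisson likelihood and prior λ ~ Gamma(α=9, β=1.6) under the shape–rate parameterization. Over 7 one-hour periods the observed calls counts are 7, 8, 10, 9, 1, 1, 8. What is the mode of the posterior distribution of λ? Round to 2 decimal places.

Σxᵢ = 7+8+10+9+1+1+8 = 44, with n = 7.
Posterior ∝ λ^8e^(−1.6λ) · λ^44e^(−7λ) = λ^52e^(−8.6λ), i.e. Gamma(shape=53, rate=8.6).
The mode of a Gamma(a, b) with a ≥ 1 (shape–rate) is (a−1)/b = 52/8.6 ≈ 6.05.

λ̂_MAP = 6.05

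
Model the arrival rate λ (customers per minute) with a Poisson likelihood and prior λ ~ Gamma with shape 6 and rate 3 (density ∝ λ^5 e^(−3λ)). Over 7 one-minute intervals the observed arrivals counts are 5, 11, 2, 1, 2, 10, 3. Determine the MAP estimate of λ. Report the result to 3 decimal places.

λ̂_MAP = 3.900

Σxᵢ = 5+11+2+1+2+10+3 = 34, with n = 7.
Posterior ∝ λ^5e^(−3λ) · λ^34e^(−7λ) = λ^39e^(−10λ), i.e. Gamma(shape=40, rate=10).
The mode of a Gamma(a, b) with a ≥ 1 (shape–rate) is (a−1)/b = 39/10 ≈ 3.900.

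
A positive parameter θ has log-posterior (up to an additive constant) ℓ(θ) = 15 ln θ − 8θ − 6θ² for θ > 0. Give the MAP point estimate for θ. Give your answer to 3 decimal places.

ℓ'(θ) = 15/θ − 8 − 12θ. Setting this to zero and multiplying by θ: 12θ² + 8θ − 15 = 0.
θ = (−8 + √(8² + 4·12·15)) / (2·12) = (−8 + √784) / 24 = (−8 + 28)/24 = 5/6.
ℓ''(θ) = −15/θ² − 12 < 0, confirming a maximum.

θ̂_MAP = 0.833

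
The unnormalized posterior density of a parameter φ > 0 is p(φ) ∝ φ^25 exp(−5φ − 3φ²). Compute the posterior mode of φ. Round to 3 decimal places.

φ̂_MAP = 1.667

ℓ'(φ) = 25/φ − 5 − 6φ. Setting this to zero and multiplying by φ: 6φ² + 5φ − 25 = 0.
φ = (−5 + √(5² + 4·6·25)) / (2·6) = (−5 + √625) / 12 = (−5 + 25)/12 = 5/3.
ℓ''(φ) = −25/φ² − 6 < 0, confirming a maximum.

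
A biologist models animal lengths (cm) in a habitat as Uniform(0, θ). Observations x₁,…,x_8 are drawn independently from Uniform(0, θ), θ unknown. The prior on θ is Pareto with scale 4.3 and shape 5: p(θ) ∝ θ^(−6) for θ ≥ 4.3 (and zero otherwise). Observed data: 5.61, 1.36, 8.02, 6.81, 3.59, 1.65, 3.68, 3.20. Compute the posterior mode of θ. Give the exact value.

The Uniform(0, θ) likelihood is θ^(−n) for θ ≥ max(xᵢ), zero otherwise. Here max(xᵢ) = 8.02.
Posterior ∝ θ^(−6) · θ^(−8) = θ^(−14) on θ ≥ max(4.3, 8.02) = 8.02.
This density is strictly decreasing in θ, so the posterior mode lies at the lower boundary of the support.

θ̂_MAP = 8.02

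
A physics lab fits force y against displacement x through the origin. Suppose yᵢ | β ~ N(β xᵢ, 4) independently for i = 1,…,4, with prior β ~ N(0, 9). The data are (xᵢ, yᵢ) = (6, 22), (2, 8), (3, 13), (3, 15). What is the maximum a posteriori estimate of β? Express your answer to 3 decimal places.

β̂_MAP = 3.970

log p(β | y) = −Σ(yᵢ − βxᵢ)²/(2·4) − β²/(2·9) + const.
Setting the derivative to zero: Σxᵢ(yᵢ − βxᵢ)/4 − β/9 = 0, so β = Σxᵢyᵢ / (Σxᵢ² + σ²/τ²).
Σxᵢyᵢ = 6·22 + 2·8 + 3·13 + 3·15 = 232; Σxᵢ² = 58; σ²/τ² = 4/9.
β̂_MAP = 232 / (58 + 4/9) = 232/(526/9) = 1044/263 ≈ 3.970.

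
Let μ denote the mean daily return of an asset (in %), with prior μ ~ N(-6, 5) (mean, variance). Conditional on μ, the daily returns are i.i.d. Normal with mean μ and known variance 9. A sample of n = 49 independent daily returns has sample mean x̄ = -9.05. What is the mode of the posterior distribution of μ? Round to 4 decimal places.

μ̂_MAP = -8.9419

n = 49, x̄ = -9.05.
For a Normal prior and Normal likelihood with known variance, the posterior is Normal; its mode equals its mean, the precision-weighted average.
Prior precision 1/σ₀² = 1/5 = 0.2; data precision n/σ² = 49/9.
μ̂ = (0.2·(-6) + (49/9)·(-9.05)) / (0.2 + 49/9) = (-1817/36)/(254/45) = -9085/1016 ≈ -8.9419.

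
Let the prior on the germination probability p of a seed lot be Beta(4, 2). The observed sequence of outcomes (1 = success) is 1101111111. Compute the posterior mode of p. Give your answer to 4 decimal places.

Prior: Beta(4, 2).
Data: 9 successes in 10 trials (from the sequence). The binomial likelihood contributes p^9(1−p)^1, so the posterior is Beta(4+9, 2+1) = Beta(13, 3).
For Beta(a, b) with a, b > 1 the mode is (a−1)/(a+b−2) = 12/14 ≈ 0.8571.

p̂_MAP = 0.8571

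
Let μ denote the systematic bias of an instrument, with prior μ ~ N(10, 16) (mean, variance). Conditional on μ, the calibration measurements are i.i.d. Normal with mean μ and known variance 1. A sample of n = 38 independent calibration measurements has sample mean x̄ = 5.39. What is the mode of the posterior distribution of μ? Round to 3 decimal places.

n = 38, x̄ = 5.39.
For a Normal prior and Normal likelihood with known variance, the posterior is Normal; its mode equals its mean, the precision-weighted average.
Prior precision 1/σ₀² = 1/16 = 0.0625; data precision n/σ² = 38/1 = 38.
μ̂ = (0.0625·10 + 38·5.39) / (0.0625 + 38) = 205.445/38.0625 = 82178/15225 ≈ 5.398.

μ̂_MAP = 5.398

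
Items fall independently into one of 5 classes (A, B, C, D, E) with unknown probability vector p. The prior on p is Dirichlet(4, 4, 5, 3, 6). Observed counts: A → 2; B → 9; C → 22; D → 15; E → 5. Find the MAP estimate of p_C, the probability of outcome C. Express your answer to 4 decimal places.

The posterior is Dirichlet(αᵢ + nᵢ) = Dirichlet(6, 13, 27, 18, 11).
For a Dirichlet(a₁,…,a_K) with all aᵢ > 1, the mode has j-th component (aⱼ − 1)/(Σaᵢ − K).
Here Σaᵢ = 75 and K = 5, so p_C = (27 − 1)/(75 − 5) = 26/70 ≈ 0.3714.

MAP estimate of p_C = 0.3714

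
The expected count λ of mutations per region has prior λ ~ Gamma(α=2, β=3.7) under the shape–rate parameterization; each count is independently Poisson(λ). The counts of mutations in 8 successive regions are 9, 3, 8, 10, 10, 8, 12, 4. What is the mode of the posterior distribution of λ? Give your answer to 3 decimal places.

Σxᵢ = 9+3+8+10+10+8+12+4 = 64, with n = 8.
Posterior ∝ λe^(−3.7λ) · λ^64e^(−8λ) = λ^65e^(−11.7λ), i.e. Gamma(shape=66, rate=11.7).
The mode of a Gamma(a, b) with a ≥ 1 (shape–rate) is (a−1)/b = 65/11.7 ≈ 5.556.

λ̂_MAP = 5.556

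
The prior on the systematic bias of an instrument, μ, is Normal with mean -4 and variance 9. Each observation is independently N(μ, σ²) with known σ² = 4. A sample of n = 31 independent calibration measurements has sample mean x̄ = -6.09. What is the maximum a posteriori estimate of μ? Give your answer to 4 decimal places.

μ̂_MAP = -6.0605

n = 31, x̄ = -6.09.
For a Normal prior and Normal likelihood with known variance, the posterior is Normal; its mode equals its mean, the precision-weighted average.
Prior precision 1/σ₀² = 1/9; data precision n/σ² = 31/4 = 7.75.
μ̂ = ((1/9)·(-4) + 7.75·(-6.09)) / (1/9 + 7.75) = (-171511/3600)/(283/36) = -171511/28300 ≈ -6.0605.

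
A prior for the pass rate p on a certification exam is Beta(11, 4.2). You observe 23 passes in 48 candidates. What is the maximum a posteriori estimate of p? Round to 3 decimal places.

p̂_MAP = 0.539

Prior: Beta(11, 4.2).
Data: 23 successes in 48 trials. The binomial likelihood contributes p^23(1−p)^25, so the posterior is Beta(11+23, 4.2+25) = Beta(34, 29.2).
For Beta(a, b) with a, b > 1 the mode is (a−1)/(a+b−2) = 33/61.2 ≈ 0.539.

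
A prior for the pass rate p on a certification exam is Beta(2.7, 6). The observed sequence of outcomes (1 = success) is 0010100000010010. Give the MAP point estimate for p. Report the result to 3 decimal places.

p̂_MAP = 0.251

Prior: Beta(2.7, 6).
Data: 4 successes in 16 trials (from the sequence). The binomial likelihood contributes p^4(1−p)^12, so the posterior is Beta(2.7+4, 6+12) = Beta(6.7, 18).
For Beta(a, b) with a, b > 1 the mode is (a−1)/(a+b−2) = 5.7/22.7 ≈ 0.251.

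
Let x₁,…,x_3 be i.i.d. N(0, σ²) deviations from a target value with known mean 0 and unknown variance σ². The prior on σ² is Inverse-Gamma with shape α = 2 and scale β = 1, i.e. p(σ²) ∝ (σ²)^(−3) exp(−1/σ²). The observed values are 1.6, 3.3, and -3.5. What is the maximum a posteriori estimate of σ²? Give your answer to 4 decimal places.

σ̂²_MAP = 3.0778

Sum of squared deviations about the known mean: SS = (1.6−0)² + (3.3−0)² + (-3.5−0)² = 25.7.
The Normal likelihood contributes (σ²)^(−n/2) exp(−SS/(2σ²)), so the posterior is Inverse-Gamma(α + n/2, β + SS/2) = Inverse-Gamma(3.5, 13.85).
The mode of Inverse-Gamma(a, b) is b/(a+1) = 13.85/4.5 ≈ 3.0778.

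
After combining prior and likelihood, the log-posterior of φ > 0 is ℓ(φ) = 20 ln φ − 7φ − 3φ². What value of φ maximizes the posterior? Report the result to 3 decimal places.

φ̂_MAP = 1.333

ℓ'(φ) = 20/φ − 7 − 6φ. Setting this to zero and multiplying by φ: 6φ² + 7φ − 20 = 0.
φ = (−7 + √(7² + 4·6·20)) / (2·6) = (−7 + √529) / 12 = (−7 + 23)/12 = 4/3.
ℓ''(φ) = −20/φ² − 6 < 0, confirming a maximum.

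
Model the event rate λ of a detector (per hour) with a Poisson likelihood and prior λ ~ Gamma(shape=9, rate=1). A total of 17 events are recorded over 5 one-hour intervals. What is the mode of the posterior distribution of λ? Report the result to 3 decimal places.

Σxᵢ = 17, n = 5.
Posterior ∝ λ^8e^(−1λ) · λ^17e^(−5λ) = λ^25e^(−6λ), i.e. Gamma(shape=26, rate=6).
The mode of a Gamma(a, b) with a ≥ 1 (shape–rate) is (a−1)/b = 25/6 ≈ 4.167.

λ̂_MAP = 4.167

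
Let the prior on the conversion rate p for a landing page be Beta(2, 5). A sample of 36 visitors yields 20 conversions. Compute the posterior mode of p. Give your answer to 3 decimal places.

p̂_MAP = 0.512

Prior: Beta(2, 5).
Data: 20 successes in 36 trials. The binomial likelihood contributes p^20(1−p)^16, so the posterior is Beta(2+20, 5+16) = Beta(22, 21).
For Beta(a, b) with a, b > 1 the mode is (a−1)/(a+b−2) = 21/41 ≈ 0.512.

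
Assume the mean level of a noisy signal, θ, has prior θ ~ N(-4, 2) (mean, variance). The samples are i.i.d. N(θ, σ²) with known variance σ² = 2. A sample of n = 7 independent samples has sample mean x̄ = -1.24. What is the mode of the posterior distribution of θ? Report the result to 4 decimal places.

n = 7, x̄ = -1.24.
For a Normal prior and Normal likelihood with known variance, the posterior is Normal; its mode equals its mean, the precision-weighted average.
Prior precision 1/σ₀² = 1/2 = 0.5; data precision n/σ² = 7/2 = 3.5.
θ̂ = (0.5·(-4) + 3.5·(-1.24)) / (0.5 + 3.5) = (-6.34)/4 = -1.5850.

θ̂_MAP = -1.5850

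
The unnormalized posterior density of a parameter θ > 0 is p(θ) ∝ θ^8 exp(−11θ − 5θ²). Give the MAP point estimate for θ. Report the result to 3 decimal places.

θ̂_MAP = 0.500

ℓ'(θ) = 8/θ − 11 − 10θ. Setting this to zero and multiplying by θ: 10θ² + 11θ − 8 = 0.
θ = (−11 + √(11² + 4·10·8)) / (2·10) = (−11 + √441) / 20 = (−11 + 21)/20 = 1/2.
ℓ''(θ) = −8/θ² − 10 < 0, confirming a maximum.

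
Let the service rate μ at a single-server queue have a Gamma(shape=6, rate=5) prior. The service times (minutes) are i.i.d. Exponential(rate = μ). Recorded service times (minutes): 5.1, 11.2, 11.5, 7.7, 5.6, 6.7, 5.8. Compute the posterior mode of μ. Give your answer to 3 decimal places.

The Exponential(rate=μ) likelihood is ∝ μ^n e^(−μΣtᵢ). Here n = 7 and Σtᵢ = 5.1 + 11.2 + 11.5 + 7.7 + 5.6 + 6.7 + 5.8 = 53.6.
Posterior ∝ μ^5e^(−5μ) · μ^7e^(−53.6μ) = μ^12e^(−58.6μ), i.e. Gamma(13, 58.6).
Mode = (a−1)/b = 12/58.6 ≈ 0.205.

μ̂_MAP = 0.205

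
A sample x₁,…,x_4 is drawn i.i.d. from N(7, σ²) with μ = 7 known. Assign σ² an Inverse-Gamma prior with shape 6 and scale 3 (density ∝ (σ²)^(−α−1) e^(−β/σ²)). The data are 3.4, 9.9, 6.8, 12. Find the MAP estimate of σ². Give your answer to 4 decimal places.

Sum of squared deviations about the known mean: SS = (3.4−7)² + (9.9−7)² + (6.8−7)² + (12−7)² = 46.41.
The Normal likelihood contributes (σ²)^(−n/2) exp(−SS/(2σ²)), so the posterior is Inverse-Gamma(α + n/2, β + SS/2) = Inverse-Gamma(8, 26.205).
The mode of Inverse-Gamma(a, b) is b/(a+1) = 26.205/9 ≈ 2.9117.

σ̂²_MAP = 2.9117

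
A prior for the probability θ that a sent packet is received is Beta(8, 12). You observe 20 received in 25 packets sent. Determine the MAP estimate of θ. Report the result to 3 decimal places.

θ̂_MAP = 0.628

Prior: Beta(8, 12).
Data: 20 successes in 25 trials. The binomial likelihood contributes θ^20(1−θ)^5, so the posterior is Beta(8+20, 12+5) = Beta(28, 17).
For Beta(a, b) with a, b > 1 the mode is (a−1)/(a+b−2) = 27/43 ≈ 0.628.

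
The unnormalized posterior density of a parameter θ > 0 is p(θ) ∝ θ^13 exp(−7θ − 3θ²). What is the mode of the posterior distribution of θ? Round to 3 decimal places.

θ̂_MAP = 1.000

ℓ'(θ) = 13/θ − 7 − 6θ. Setting this to zero and multiplying by θ: 6θ² + 7θ − 13 = 0.
θ = (−7 + √(7² + 4·6·13)) / (2·6) = (−7 + √361) / 12 = (−7 + 19)/12 = 1.
ℓ''(θ) = −13/θ² − 6 < 0, confirming a maximum.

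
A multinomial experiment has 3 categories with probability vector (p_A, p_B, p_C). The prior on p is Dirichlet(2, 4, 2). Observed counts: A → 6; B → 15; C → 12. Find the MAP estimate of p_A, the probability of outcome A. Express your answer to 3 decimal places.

The posterior is Dirichlet(αᵢ + nᵢ) = Dirichlet(8, 19, 14).
For a Dirichlet(a₁,…,a_K) with all aᵢ > 1, the mode has j-th component (aⱼ − 1)/(Σaᵢ − K).
Here Σaᵢ = 41 and K = 3, so p_A = (8 − 1)/(41 − 3) = 7/38 ≈ 0.184.

MAP estimate of p_A = 0.184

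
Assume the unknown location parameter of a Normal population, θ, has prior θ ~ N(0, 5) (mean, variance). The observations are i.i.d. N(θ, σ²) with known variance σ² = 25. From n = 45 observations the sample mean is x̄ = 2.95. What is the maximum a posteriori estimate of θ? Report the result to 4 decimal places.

n = 45, x̄ = 2.95.
For a Normal prior and Normal likelihood with known variance, the posterior is Normal; its mode equals its mean, the precision-weighted average.
Prior precision 1/σ₀² = 1/5 = 0.2; data precision n/σ² = 45/25 = 1.8.
θ̂ = (0.2·0 + 1.8·2.95) / (0.2 + 1.8) = 5.31/2 = 2.6550.

θ̂_MAP = 2.6550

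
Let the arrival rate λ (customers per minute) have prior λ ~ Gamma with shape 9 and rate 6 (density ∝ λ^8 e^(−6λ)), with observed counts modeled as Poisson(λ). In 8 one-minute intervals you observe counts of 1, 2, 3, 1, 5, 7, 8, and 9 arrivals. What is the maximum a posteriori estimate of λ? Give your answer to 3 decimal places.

Σxᵢ = 1+2+3+1+5+7+8+9 = 36, with n = 8.
Posterior ∝ λ^8e^(−6λ) · λ^36e^(−8λ) = λ^44e^(−14λ), i.e. Gamma(shape=45, rate=14).
The mode of a Gamma(a, b) with a ≥ 1 (shape–rate) is (a−1)/b = 44/14 ≈ 3.143.

λ̂_MAP = 3.143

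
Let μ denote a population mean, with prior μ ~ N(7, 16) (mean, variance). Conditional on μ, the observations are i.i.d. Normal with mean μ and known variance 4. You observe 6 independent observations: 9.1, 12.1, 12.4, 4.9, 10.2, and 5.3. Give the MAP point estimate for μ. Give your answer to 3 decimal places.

μ̂_MAP = 8.920

n = 6; x̄ = (9.1 + 12.1 + 12.4 + 4.9 + 10.2 + 5.3)/6 = 54/6 = 9.
For a Normal prior and Normal likelihood with known variance, the posterior is Normal; its mode equals its mean, the precision-weighted average.
Prior precision 1/σ₀² = 1/16 = 0.0625; data precision n/σ² = 6/4 = 1.5.
μ̂ = (0.0625·7 + 1.5·9) / (0.0625 + 1.5) = 13.9375/1.5625 = 8.920.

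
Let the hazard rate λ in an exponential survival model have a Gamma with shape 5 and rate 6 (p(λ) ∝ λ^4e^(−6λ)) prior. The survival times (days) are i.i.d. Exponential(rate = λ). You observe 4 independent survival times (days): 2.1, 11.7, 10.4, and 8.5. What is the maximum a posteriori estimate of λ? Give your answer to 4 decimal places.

λ̂_MAP = 0.2067

The Exponential(rate=λ) likelihood is ∝ λ^n e^(−λΣtᵢ). Here n = 4 and Σtᵢ = 2.1 + 11.7 + 10.4 + 8.5 = 32.7.
Posterior ∝ λ^4e^(−6λ) · λ^4e^(−32.7λ) = λ^8e^(−38.7λ), i.e. Gamma(9, 38.7).
Mode = (a−1)/b = 8/38.7 ≈ 0.2067.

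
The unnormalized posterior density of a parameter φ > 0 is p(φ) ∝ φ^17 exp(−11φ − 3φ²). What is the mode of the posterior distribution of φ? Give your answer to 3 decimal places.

φ̂_MAP = 1.000

ℓ'(φ) = 17/φ − 11 − 6φ. Setting this to zero and multiplying by φ: 6φ² + 11φ − 17 = 0.
φ = (−11 + √(11² + 4·6·17)) / (2·6) = (−11 + √529) / 12 = (−11 + 23)/12 = 1.
ℓ''(φ) = −17/φ² − 6 < 0, confirming a maximum.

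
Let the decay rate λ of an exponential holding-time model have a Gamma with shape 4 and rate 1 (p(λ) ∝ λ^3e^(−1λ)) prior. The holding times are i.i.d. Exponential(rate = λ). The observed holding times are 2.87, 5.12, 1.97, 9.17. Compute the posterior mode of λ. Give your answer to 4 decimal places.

The Exponential(rate=λ) likelihood is ∝ λ^n e^(−λΣtᵢ). Here n = 4 and Σtᵢ = 2.87 + 5.12 + 1.97 + 9.17 = 19.13.
Posterior ∝ λ^3e^(−1λ) · λ^4e^(−19.13λ) = λ^7e^(−20.13λ), i.e. Gamma(8, 20.13).
Mode = (a−1)/b = 7/20.13 ≈ 0.3477.

λ̂_MAP = 0.3477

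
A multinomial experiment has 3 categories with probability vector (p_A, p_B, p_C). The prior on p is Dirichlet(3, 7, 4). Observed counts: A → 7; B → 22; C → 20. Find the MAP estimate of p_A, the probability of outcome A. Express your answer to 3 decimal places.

MAP estimate of p_A = 0.150

The posterior is Dirichlet(αᵢ + nᵢ) = Dirichlet(10, 29, 24).
For a Dirichlet(a₁,…,a_K) with all aᵢ > 1, the mode has j-th component (aⱼ − 1)/(Σaᵢ − K).
Here Σaᵢ = 63 and K = 3, so p_A = (10 − 1)/(63 − 3) = 9/60 ≈ 0.150.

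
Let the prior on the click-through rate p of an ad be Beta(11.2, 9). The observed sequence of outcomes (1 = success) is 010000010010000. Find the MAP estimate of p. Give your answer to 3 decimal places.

Prior: Beta(11.2, 9).
Data: 3 successes in 15 trials (from the sequence). The binomial likelihood contributes p^3(1−p)^12, so the posterior is Beta(11.2+3, 9+12) = Beta(14.2, 21).
For Beta(a, b) with a, b > 1 the mode is (a−1)/(a+b−2) = 13.2/33.2 ≈ 0.398.

p̂_MAP = 0.398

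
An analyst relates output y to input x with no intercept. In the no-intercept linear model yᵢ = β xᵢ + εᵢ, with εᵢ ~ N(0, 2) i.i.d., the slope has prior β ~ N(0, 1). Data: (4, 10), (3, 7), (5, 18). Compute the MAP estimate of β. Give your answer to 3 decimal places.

log p(β | y) = −Σ(yᵢ − βxᵢ)²/(2·2) − β²/(2·1) + const.
Setting the derivative to zero: Σxᵢ(yᵢ − βxᵢ)/2 − β/1 = 0, so β = Σxᵢyᵢ / (Σxᵢ² + σ²/τ²).
Σxᵢyᵢ = 4·10 + 3·7 + 5·18 = 151; Σxᵢ² = 50; σ²/τ² = 2.
β̂_MAP = 151 / (50 + 2) = 151/52 ≈ 2.904.

β̂_MAP = 2.904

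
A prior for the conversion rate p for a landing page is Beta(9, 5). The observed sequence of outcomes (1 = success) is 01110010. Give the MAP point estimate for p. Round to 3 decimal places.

p̂_MAP = 0.600

Prior: Beta(9, 5).
Data: 4 successes in 8 trials (from the sequence). The binomial likelihood contributes p^4(1−p)^4, so the posterior is Beta(9+4, 5+4) = Beta(13, 9).
For Beta(a, b) with a, b > 1 the mode is (a−1)/(a+b−2) = 12/20 ≈ 0.600.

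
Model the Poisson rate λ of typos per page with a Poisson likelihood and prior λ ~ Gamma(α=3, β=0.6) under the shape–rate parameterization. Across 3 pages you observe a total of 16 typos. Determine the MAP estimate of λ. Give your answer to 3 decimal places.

λ̂_MAP = 5.000

Σxᵢ = 16, n = 3.
Posterior ∝ λ^2e^(−0.6λ) · λ^16e^(−3λ) = λ^18e^(−3.6λ), i.e. Gamma(shape=19, rate=3.6).
The mode of a Gamma(a, b) with a ≥ 1 (shape–rate) is (a−1)/b = 18/3.6 ≈ 5.000.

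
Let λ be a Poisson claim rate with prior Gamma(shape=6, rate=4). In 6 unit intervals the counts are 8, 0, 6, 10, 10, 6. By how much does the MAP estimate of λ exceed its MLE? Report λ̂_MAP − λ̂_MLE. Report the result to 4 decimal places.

Σxᵢ = 40. Posterior is Gamma(46, 10); MAP = (46−1)/10 = 45/10 ≈ 4.50000.
MLE = x̄ = 40/6 ≈ 6.66667.
Difference = 45/10 − 40/6 = -13/6 ≈ -2.1667.

MAP − MLE = -2.1667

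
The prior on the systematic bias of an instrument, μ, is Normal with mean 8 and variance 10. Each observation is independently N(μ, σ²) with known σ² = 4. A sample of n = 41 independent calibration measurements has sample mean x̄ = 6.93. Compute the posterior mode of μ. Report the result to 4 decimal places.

n = 41, x̄ = 6.93.
For a Normal prior and Normal likelihood with known variance, the posterior is Normal; its mode equals its mean, the precision-weighted average.
Prior precision 1/σ₀² = 1/10 = 0.1; data precision n/σ² = 41/4 = 10.25.
μ̂ = (0.1·8 + 10.25·6.93) / (0.1 + 10.25) = 71.8325/10.35 = 28733/4140 ≈ 6.9403.

μ̂_MAP = 6.9403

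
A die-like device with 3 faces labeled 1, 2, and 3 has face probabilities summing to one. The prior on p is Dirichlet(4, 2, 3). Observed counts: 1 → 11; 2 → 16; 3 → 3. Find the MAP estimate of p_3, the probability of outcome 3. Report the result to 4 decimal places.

The posterior is Dirichlet(αᵢ + nᵢ) = Dirichlet(15, 18, 6).
For a Dirichlet(a₁,…,a_K) with all aᵢ > 1, the mode has j-th component (aⱼ − 1)/(Σaᵢ − K).
Here Σaᵢ = 39 and K = 3, so p_3 = (6 − 1)/(39 − 3) = 5/36 ≈ 0.1389.

MAP estimate: 0.1389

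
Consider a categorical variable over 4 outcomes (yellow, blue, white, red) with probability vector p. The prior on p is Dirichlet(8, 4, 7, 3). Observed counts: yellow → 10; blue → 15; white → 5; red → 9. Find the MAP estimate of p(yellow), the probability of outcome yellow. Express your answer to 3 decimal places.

MAP estimate of p(yellow) = 0.298

The posterior is Dirichlet(αᵢ + nᵢ) = Dirichlet(18, 19, 12, 12).
For a Dirichlet(a₁,…,a_K) with all aᵢ > 1, the mode has j-th component (aⱼ − 1)/(Σaᵢ − K).
Here Σaᵢ = 61 and K = 4, so p(yellow) = (18 − 1)/(61 − 4) = 17/57 ≈ 0.298.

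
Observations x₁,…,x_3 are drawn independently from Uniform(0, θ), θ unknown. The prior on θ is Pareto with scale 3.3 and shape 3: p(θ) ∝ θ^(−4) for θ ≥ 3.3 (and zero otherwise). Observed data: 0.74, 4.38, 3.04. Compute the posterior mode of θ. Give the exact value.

θ̂_MAP = 4.38

The Uniform(0, θ) likelihood is θ^(−n) for θ ≥ max(xᵢ), zero otherwise. Here max(xᵢ) = 4.38.
Posterior ∝ θ^(−4) · θ^(−3) = θ^(−7) on θ ≥ max(3.3, 4.38) = 4.38.
This density is strictly decreasing in θ, so the posterior mode lies at the lower boundary of the support.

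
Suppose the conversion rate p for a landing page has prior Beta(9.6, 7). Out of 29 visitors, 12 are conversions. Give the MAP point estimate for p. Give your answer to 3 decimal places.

p̂_MAP = 0.472

Prior: Beta(9.6, 7).
Data: 12 successes in 29 trials. The binomial likelihood contributes p^12(1−p)^17, so the posterior is Beta(9.6+12, 7+17) = Beta(21.6, 24).
For Beta(a, b) with a, b > 1 the mode is (a−1)/(a+b−2) = 20.6/43.6 ≈ 0.472.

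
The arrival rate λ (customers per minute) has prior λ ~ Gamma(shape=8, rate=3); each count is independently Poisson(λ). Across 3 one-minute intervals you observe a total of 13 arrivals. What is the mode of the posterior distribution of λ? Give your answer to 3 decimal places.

λ̂_MAP = 3.333

Σxᵢ = 13, n = 3.
Posterior ∝ λ^7e^(−3λ) · λ^13e^(−3λ) = λ^20e^(−6λ), i.e. Gamma(shape=21, rate=6).
The mode of a Gamma(a, b) with a ≥ 1 (shape–rate) is (a−1)/b = 20/6 ≈ 3.333.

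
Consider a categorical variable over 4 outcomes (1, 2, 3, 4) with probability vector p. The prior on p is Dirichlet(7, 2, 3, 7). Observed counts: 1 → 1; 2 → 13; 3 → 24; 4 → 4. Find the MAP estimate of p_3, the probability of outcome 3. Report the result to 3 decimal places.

The posterior is Dirichlet(αᵢ + nᵢ) = Dirichlet(8, 15, 27, 11).
For a Dirichlet(a₁,…,a_K) with all aᵢ > 1, the mode has j-th component (aⱼ − 1)/(Σaᵢ − K).
Here Σaᵢ = 61 and K = 4, so p_3 = (27 − 1)/(61 − 4) = 26/57 ≈ 0.456.

MAP estimate: 0.456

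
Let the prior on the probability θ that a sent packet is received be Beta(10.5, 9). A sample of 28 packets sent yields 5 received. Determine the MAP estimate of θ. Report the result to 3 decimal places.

Prior: Beta(10.5, 9).
Data: 5 successes in 28 trials. The binomial likelihood contributes θ^5(1−θ)^23, so the posterior is Beta(10.5+5, 9+23) = Beta(15.5, 32).
For Beta(a, b) with a, b > 1 the mode is (a−1)/(a+b−2) = 14.5/45.5 ≈ 0.319.

θ̂_MAP = 0.319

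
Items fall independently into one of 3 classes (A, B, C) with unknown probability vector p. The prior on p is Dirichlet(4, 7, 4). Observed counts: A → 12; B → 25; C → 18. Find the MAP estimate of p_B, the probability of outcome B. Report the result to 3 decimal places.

MAP estimate of p_B = 0.463

The posterior is Dirichlet(αᵢ + nᵢ) = Dirichlet(16, 32, 22).
For a Dirichlet(a₁,…,a_K) with all aᵢ > 1, the mode has j-th component (aⱼ − 1)/(Σaᵢ − K).
Here Σaᵢ = 70 and K = 3, so p_B = (32 − 1)/(70 − 3) = 31/67 ≈ 0.463.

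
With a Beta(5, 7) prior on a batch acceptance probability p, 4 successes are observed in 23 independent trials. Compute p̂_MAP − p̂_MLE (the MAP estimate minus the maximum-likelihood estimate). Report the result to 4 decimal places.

Posterior is Beta(9, 26); MAP = (9−1)/(35−2) = 8/33 ≈ 0.24242.
MLE ignores the prior: p̂_MLE = k/n = 4/23 ≈ 0.17391.
Difference = 8/33 − 4/23 = 52/759 ≈ 0.0685.

MAP − MLE = 0.0685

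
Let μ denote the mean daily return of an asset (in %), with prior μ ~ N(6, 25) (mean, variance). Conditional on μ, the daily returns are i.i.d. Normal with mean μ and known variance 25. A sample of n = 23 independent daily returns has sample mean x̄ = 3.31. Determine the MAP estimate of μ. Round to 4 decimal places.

n = 23, x̄ = 3.31.
For a Normal prior and Normal likelihood with known variance, the posterior is Normal; its mode equals its mean, the precision-weighted average.
Prior precision 1/σ₀² = 1/25 = 0.04; data precision n/σ² = 23/25 = 0.92.
μ̂ = (0.04·6 + 0.92·3.31) / (0.04 + 0.92) = 3.2852/0.96 = 8213/2400 ≈ 3.4221.

μ̂_MAP = 3.4221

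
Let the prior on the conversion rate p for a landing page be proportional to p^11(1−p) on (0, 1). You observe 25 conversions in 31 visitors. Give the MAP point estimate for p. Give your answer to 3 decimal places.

The prior density ∝ p^11(1−p)^1 is the kernel of Beta(12, 2).
Data: 25 successes in 31 trials. The binomial likelihood contributes p^25(1−p)^6, so the posterior is Beta(12+25, 2+6) = Beta(37, 8).
For Beta(a, b) with a, b > 1 the mode is (a−1)/(a+b−2) = 36/43 ≈ 0.837.

p̂_MAP = 0.837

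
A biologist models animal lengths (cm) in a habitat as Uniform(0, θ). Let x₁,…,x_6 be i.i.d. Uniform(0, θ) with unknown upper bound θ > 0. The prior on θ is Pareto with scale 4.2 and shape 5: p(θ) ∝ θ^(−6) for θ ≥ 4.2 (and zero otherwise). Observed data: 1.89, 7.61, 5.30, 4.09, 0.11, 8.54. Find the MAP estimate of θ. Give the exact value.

θ̂_MAP = 8.54

The Uniform(0, θ) likelihood is θ^(−n) for θ ≥ max(xᵢ), zero otherwise. Here max(xᵢ) = 8.54.
Posterior ∝ θ^(−6) · θ^(−6) = θ^(−12) on θ ≥ max(4.2, 8.54) = 8.54.
This density is strictly decreasing in θ, so the posterior mode lies at the lower boundary of the support.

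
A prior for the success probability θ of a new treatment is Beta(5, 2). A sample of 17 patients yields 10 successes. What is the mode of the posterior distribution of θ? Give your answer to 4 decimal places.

θ̂_MAP = 0.6364

Prior: Beta(5, 2).
Data: 10 successes in 17 trials. The binomial likelihood contributes θ^10(1−θ)^7, so the posterior is Beta(5+10, 2+7) = Beta(15, 9).
For Beta(a, b) with a, b > 1 the mode is (a−1)/(a+b−2) = 14/22 ≈ 0.6364.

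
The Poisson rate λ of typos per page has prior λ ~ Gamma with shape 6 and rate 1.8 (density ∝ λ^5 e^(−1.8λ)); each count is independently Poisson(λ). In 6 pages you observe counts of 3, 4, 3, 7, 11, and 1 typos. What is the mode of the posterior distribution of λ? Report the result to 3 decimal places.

Σxᵢ = 3+4+3+7+11+1 = 29, with n = 6.
Posterior ∝ λ^5e^(−1.8λ) · λ^29e^(−6λ) = λ^34e^(−7.8λ), i.e. Gamma(shape=35, rate=7.8).
The mode of a Gamma(a, b) with a ≥ 1 (shape–rate) is (a−1)/b = 34/7.8 ≈ 4.359.

λ̂_MAP = 4.359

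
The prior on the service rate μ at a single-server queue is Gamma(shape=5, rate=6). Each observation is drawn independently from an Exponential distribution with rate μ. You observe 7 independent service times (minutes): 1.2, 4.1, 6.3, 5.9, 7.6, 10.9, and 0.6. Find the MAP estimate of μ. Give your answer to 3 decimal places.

μ̂_MAP = 0.258

The Exponential(rate=μ) likelihood is ∝ μ^n e^(−μΣtᵢ). Here n = 7 and Σtᵢ = 1.2 + 4.1 + 6.3 + 5.9 + 7.6 + 10.9 + 0.6 = 36.6.
Posterior ∝ μ^4e^(−6μ) · μ^7e^(−36.6μ) = μ^11e^(−42.6μ), i.e. Gamma(12, 42.6).
Mode = (a−1)/b = 11/42.6 ≈ 0.258.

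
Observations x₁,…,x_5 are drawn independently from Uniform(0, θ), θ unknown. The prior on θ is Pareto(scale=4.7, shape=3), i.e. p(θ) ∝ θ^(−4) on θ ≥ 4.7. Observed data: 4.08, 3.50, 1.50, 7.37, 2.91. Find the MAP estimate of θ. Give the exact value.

The Uniform(0, θ) likelihood is θ^(−n) for θ ≥ max(xᵢ), zero otherwise. Here max(xᵢ) = 7.37.
Posterior ∝ θ^(−4) · θ^(−5) = θ^(−9) on θ ≥ max(4.7, 7.37) = 7.37.
This density is strictly decreasing in θ, so the posterior mode lies at the lower boundary of the support.

θ̂_MAP = 7.37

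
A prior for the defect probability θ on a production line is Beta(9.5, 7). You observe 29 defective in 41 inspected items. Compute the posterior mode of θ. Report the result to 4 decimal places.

Prior: Beta(9.5, 7).
Data: 29 successes in 41 trials. The binomial likelihood contributes θ^29(1−θ)^12, so the posterior is Beta(9.5+29, 7+12) = Beta(38.5, 19).
For Beta(a, b) with a, b > 1 the mode is (a−1)/(a+b−2) = 37.5/55.5 ≈ 0.6757.

θ̂_MAP = 0.6757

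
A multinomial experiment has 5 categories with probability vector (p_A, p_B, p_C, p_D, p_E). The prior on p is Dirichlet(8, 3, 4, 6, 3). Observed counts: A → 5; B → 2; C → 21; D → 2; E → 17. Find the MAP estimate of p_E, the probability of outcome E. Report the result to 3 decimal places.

The posterior is Dirichlet(αᵢ + nᵢ) = Dirichlet(13, 5, 25, 8, 20).
For a Dirichlet(a₁,…,a_K) with all aᵢ > 1, the mode has j-th component (aⱼ − 1)/(Σaᵢ − K).
Here Σaᵢ = 71 and K = 5, so p_E = (20 − 1)/(71 − 5) = 19/66 ≈ 0.288.

MAP estimate of p_E = 0.288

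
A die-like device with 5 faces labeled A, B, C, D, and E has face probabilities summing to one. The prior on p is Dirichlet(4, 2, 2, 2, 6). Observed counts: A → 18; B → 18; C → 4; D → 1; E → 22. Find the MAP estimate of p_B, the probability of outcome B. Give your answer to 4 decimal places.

The posterior is Dirichlet(αᵢ + nᵢ) = Dirichlet(22, 20, 6, 3, 28).
For a Dirichlet(a₁,…,a_K) with all aᵢ > 1, the mode has j-th component (aⱼ − 1)/(Σaᵢ − K).
Here Σaᵢ = 79 and K = 5, so p_B = (20 − 1)/(79 − 5) = 19/74 ≈ 0.2568.

MAP estimate of p_B = 0.2568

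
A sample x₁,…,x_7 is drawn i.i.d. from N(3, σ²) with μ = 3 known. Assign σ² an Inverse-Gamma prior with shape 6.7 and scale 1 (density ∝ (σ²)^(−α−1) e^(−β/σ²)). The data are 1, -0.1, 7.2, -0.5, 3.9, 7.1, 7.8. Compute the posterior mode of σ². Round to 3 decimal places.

Sum of squared deviations about the known mean: SS = (1−3)² + (-0.1−3)² + (7.2−3)² + (-0.5−3)² + (3.9−3)² + (7.1−3)² + (7.8−3)² = 84.16.
The Normal likelihood contributes (σ²)^(−n/2) exp(−SS/(2σ²)), so the posterior is Inverse-Gamma(α + n/2, β + SS/2) = Inverse-Gamma(10.2, 43.08).
The mode of Inverse-Gamma(a, b) is b/(a+1) = 43.08/11.2 ≈ 3.846.

σ̂²_MAP = 3.846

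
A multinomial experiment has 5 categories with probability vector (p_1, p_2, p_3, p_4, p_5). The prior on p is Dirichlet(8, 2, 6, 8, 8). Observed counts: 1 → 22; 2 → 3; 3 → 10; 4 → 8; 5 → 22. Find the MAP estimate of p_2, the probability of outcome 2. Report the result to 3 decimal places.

MAP estimate: 0.043

The posterior is Dirichlet(αᵢ + nᵢ) = Dirichlet(30, 5, 16, 16, 30).
For a Dirichlet(a₁,…,a_K) with all aᵢ > 1, the mode has j-th component (aⱼ − 1)/(Σaᵢ − K).
Here Σaᵢ = 97 and K = 5, so p_2 = (5 − 1)/(97 − 5) = 4/92 ≈ 0.043.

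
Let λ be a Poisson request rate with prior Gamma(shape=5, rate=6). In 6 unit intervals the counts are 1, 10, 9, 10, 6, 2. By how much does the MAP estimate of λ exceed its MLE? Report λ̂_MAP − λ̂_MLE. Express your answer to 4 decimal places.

MAP − MLE = -2.8333

Σxᵢ = 38. Posterior is Gamma(43, 12); MAP = (43−1)/12 = 42/12 ≈ 3.50000.
MLE = x̄ = 38/6 ≈ 6.33333.
Difference = 42/12 − 38/6 = -17/6 ≈ -2.8333.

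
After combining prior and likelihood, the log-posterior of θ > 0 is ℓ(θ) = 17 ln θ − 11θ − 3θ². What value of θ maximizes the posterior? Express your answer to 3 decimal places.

ℓ'(θ) = 17/θ − 11 − 6θ. Setting this to zero and multiplying by θ: 6θ² + 11θ − 17 = 0.
θ = (−11 + √(11² + 4·6·17)) / (2·6) = (−11 + √529) / 12 = (−11 + 23)/12 = 1.
ℓ''(θ) = −17/θ² − 6 < 0, confirming a maximum.

θ̂_MAP = 1.000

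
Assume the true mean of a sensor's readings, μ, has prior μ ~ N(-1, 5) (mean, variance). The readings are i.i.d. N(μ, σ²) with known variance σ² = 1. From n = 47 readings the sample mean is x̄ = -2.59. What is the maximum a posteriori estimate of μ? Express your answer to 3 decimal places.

μ̂_MAP = -2.583

n = 47, x̄ = -2.59.
For a Normal prior and Normal likelihood with known variance, the posterior is Normal; its mode equals its mean, the precision-weighted average.
Prior precision 1/σ₀² = 1/5 = 0.2; data precision n/σ² = 47/1 = 47.
μ̂ = (0.2·(-1) + 47·(-2.59)) / (0.2 + 47) = (-121.93)/47.2 = -12193/4720 ≈ -2.583.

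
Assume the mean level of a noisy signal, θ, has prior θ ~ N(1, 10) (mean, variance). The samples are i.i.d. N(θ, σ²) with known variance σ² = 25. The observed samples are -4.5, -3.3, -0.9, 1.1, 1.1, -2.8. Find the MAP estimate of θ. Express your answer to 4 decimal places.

n = 6; x̄ = ((-4.5) + (-3.3) + (-0.9) + 1.1 + 1.1 + (-2.8))/6 = -9.3/6 = -1.55.
For a Normal prior and Normal likelihood with known variance, the posterior is Normal; its mode equals its mean, the precision-weighted average.
Prior precision 1/σ₀² = 1/10 = 0.1; data precision n/σ² = 6/25 = 0.24.
θ̂ = (0.1·1 + 0.24·(-1.55)) / (0.1 + 0.24) = (-0.272)/0.34 = -0.8000.

θ̂_MAP = -0.8000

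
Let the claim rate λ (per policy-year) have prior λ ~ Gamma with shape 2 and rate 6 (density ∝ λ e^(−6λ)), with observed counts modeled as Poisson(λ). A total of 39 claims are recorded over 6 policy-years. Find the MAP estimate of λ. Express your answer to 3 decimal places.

Σxᵢ = 39, n = 6.
Posterior ∝ λe^(−6λ) · λ^39e^(−6λ) = λ^40e^(−12λ), i.e. Gamma(shape=41, rate=12).
The mode of a Gamma(a, b) with a ≥ 1 (shape–rate) is (a−1)/b = 40/12 ≈ 3.333.

λ̂_MAP = 3.333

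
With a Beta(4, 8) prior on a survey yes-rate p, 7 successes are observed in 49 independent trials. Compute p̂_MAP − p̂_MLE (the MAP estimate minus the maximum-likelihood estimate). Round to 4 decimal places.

MAP − MLE = 0.0266

Posterior is Beta(11, 50); MAP = (11−1)/(61−2) = 10/59 ≈ 0.16949.
MLE ignores the prior: p̂_MLE = k/n = 7/49 ≈ 0.14286.
Difference = 10/59 − 7/49 = 11/413 ≈ 0.0266.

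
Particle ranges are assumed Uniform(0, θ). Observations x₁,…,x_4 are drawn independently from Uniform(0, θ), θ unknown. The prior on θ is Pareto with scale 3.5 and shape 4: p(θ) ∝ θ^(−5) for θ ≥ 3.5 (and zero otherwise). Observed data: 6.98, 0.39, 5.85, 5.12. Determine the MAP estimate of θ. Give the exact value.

θ̂_MAP = 6.98

The Uniform(0, θ) likelihood is θ^(−n) for θ ≥ max(xᵢ), zero otherwise. Here max(xᵢ) = 6.98.
Posterior ∝ θ^(−5) · θ^(−4) = θ^(−9) on θ ≥ max(3.5, 6.98) = 6.98.
This density is strictly decreasing in θ, so the posterior mode lies at the lower boundary of the support.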